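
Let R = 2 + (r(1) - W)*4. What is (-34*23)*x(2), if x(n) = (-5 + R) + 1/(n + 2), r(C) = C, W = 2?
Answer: 10557/2 ≈ 5278.5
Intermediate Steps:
R = -2 (R = 2 + (1 - 1*2)*4 = 2 + (1 - 2)*4 = 2 - 1*4 = 2 - 4 = -2)
x(n) = -7 + 1/(2 + n) (x(n) = (-5 - 2) + 1/(n + 2) = -7 + 1/(2 + n))
(-34*23)*x(2) = (-34*23)*((-13 - 7*2)/(2 + 2)) = -782*(-13 - 14)/4 = -391*(-27)/2 = -782*(-27/4) = 10557/2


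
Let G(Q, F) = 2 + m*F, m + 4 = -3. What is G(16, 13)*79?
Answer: -7031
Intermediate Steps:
m = -7 (m = -4 - 3 = -7)
G(Q, F) = 2 - 7*F
G(16, 13)*79 = (2 - 7*13)*79 = (2 - 91)*79 = -89*79 = -7031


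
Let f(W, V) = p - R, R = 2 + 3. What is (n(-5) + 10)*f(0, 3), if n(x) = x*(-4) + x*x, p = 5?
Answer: 0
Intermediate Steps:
R = 5
f(W, V) = 0 (f(W, V) = 5 - 1*5 = 5 - 5 = 0)
n(x) = x² - 4*x (n(x) = -4*x + x² = x² - 4*x)
(n(-5) + 10)*f(0, 3) = (-5*(-4 - 5) + 10)*0 = (-5*(-9) + 10)*0 = (45 + 10)*0 = 55*0 = 0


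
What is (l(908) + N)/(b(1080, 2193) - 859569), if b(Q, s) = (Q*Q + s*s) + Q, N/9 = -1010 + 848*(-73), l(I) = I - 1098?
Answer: -70802/639645 ≈ -0.11069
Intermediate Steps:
l(I) = -1098 + I
N = -566226 (N = 9*(-1010 + 848*(-73)) = 9*(-1010 - 61904) = 9*(-62914) = -566226)
b(Q, s) = Q + Q² + s² (b(Q, s) = (Q² + s²) + Q = Q + Q² + s²)
(l(908) + N)/(b(1080, 2193) - 859569) = ((-1098 + 908) - 566226)/((1080 + 1080² + 2193²) - 859569) = (-190 - 566226)/((1080 + 1166400 + 4809249) - 859569) = -566416/(5976729 - 859569) = -566416/5117160 = -566416*1/5117160 = -70802/639645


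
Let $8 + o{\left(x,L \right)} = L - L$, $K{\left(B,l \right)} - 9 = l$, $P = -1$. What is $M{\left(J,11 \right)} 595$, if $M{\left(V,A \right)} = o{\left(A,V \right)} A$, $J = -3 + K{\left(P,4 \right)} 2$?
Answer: $-52360$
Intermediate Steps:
$K{\left(B,l \right)} = 9 + l$
$J = 23$ ($J = -3 + \left(9 + 4\right) 2 = -3 + 13 \cdot 2 = -3 + 26 = 23$)
$o{\left(x,L \right)} = -8$ ($o{\left(x,L \right)} = -8 + \left(L - L\right) = -8 + 0 = -8$)
$M{\left(V,A \right)} = - 8 A$
$M{\left(J,11 \right)} 595 = \left(-8\right) 11 \cdot 595 = \left(-88\right) 595 = -52360$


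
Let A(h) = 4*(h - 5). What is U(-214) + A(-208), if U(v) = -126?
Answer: -978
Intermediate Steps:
A(h) = -20 + 4*h (A(h) = 4*(-5 + h) = -20 + 4*h)
U(-214) + A(-208) = -126 + (-20 + 4*(-208)) = -126 + (-20 - 832) = -126 - 852 = -978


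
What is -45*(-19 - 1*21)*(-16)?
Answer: -28800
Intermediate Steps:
-45*(-19 - 1*21)*(-16) = -45*(-19 - 21)*(-16) = -45*(-40)*(-16) = 1800*(-16) = -28800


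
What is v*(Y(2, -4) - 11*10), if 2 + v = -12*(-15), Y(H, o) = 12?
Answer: -17444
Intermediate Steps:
v = 178 (v = -2 - 12*(-15) = -2 + 180 = 178)
v*(Y(2, -4) - 11*10) = 178*(12 - 11*10) = 178*(12 - 110) = 178*(-98) = -17444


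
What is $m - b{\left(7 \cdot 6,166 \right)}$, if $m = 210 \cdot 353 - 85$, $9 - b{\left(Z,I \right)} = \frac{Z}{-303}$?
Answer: $\frac{7477622}{101} \approx 74036.0$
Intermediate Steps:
$b{\left(Z,I \right)} = 9 + \frac{Z}{303}$ ($b{\left(Z,I \right)} = 9 - \frac{Z}{-303} = 9 - Z \left(- \frac{1}{303}\right) = 9 - - \frac{Z}{303} = 9 + \frac{Z}{303}$)
$m = 74045$ ($m = 74130 - 85 = 74045$)
$m - b{\left(7 \cdot 6,166 \right)} = 74045 - \left(9 + \frac{7 \cdot 6}{303}\right) = 74045 - \left(9 + \frac{1}{303} \cdot 42\right) = 74045 - \left(9 + \frac{14}{101}\right) = 74045 - \frac{923}{101} = \frac{7477622}{101}$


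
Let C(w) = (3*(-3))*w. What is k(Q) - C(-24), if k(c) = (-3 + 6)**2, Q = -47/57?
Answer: -207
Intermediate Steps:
C(w) = -9*w
Q = -47/57 (Q = -47*1/57 = -47/57 ≈ -0.82456)
k(c) = 9 (k(c) = 3**2 = 9)
k(Q) - C(-24) = 9 - (-9)*(-24) = 9 - 1*216 = 9 - 216 = -207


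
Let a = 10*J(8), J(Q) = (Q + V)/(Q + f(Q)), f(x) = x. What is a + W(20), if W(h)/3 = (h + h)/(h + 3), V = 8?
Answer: 350/23 ≈ 15.217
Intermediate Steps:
J(Q) = (8 + Q)/(2*Q) (J(Q) = (Q + 8)/(Q + Q) = (8 + Q)/((2*Q)) = (8 + Q)*(1/(2*Q)) = (8 + Q)/(2*Q))
a = 10 (a = 10*((½)*(8 + 8)/8) = 10*((½)*(⅛)*16) = 10*1 = 10)
W(h) = 6*h/(3 + h) (W(h) = 3*((h + h)/(h + 3)) = 3*((2*h)/(3 + h)) = 3*(2*h/(3 + h)) = 6*h/(3 + h))
a + W(20) = 10 + 6*20/(3 + 20) = 10 + 6*20/23 = 10 + 6*20*(1/23) = 10 + 120/23 = 350/23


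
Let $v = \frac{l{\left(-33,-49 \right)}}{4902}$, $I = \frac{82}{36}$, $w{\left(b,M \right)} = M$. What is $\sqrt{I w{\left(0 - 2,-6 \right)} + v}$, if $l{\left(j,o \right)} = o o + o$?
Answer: $\frac{i \sqrt{79218771}}{2451} \approx 3.6314 i$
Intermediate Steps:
$l{\left(j,o \right)} = o + o^{2}$ ($l{\left(j,o \right)} = o^{2} + o = o + o^{2}$)
$I = \frac{41}{18}$ ($I = 82 \cdot \frac{1}{36} = \frac{41}{18} \approx 2.2778$)
$v = \frac{392}{817}$ ($v = \frac{\left(-49\right) \left(1 - 49\right)}{4902} = \left(-49\right) \left(-48\right) \frac{1}{4902} = 2352 \cdot \frac{1}{4902} = \frac{392}{817} \approx 0.4798$)
$\sqrt{I w{\left(0 - 2,-6 \right)} + v} = \sqrt{\frac{41}{18} \left(-6\right) + \frac{392}{817}} = \sqrt{- \frac{41}{3} + \frac{392}{817}} = \sqrt{- \frac{32321}{2451}} = \frac{i \sqrt{79218771}}{2451}$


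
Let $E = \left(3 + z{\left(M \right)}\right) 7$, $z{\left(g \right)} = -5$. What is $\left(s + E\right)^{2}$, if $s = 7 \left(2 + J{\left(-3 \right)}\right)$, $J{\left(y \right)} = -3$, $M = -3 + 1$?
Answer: $441$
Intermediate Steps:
$M = -2$
$s = -7$ ($s = 7 \left(2 - 3\right) = 7 \left(-1\right) = -7$)
$E = -14$ ($E = \left(3 - 5\right) 7 = \left(-2\right) 7 = -14$)
$\left(s + E\right)^{2} = \left(-7 - 14\right)^{2} = \left(-21\right)^{2} = 441$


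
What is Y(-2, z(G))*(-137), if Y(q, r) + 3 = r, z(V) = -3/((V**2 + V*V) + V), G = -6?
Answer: 9179/22 ≈ 417.23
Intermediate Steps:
z(V) = -3/(V + 2*V**2) (z(V) = -3/((V**2 + V**2) + V) = -3/(2*V**2 + V) = -3/(V + 2*V**2))
Y(q, r) = -3 + r
Y(-2, z(G))*(-137) = (-3 - 3/(-6*(1 + 2*(-6))))*(-137) = (-3 - 3*(-1/6)/(1 - 12))*(-137) = (-3 - 3*(-1/6)/(-11))*(-137) = (-3 - 3*(-1/6)*(-1/11))*(-137) = (-3 - 1/22)*(-137) = -67/22*(-137) = 9179/22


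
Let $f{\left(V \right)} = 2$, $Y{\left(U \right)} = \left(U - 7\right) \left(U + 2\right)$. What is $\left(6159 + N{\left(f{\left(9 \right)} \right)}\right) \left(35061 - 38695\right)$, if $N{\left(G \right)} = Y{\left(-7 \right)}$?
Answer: $-22636186$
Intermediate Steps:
$Y{\left(U \right)} = \left(-7 + U\right) \left(2 + U\right)$
$N{\left(G \right)} = 70$ ($N{\left(G \right)} = -14 + \left(-7\right)^{2} - -35 = -14 + 49 + 35 = 70$)
$\left(6159 + N{\left(f{\left(9 \right)} \right)}\right) \left(35061 - 38695\right) = \left(6159 + 70\right) \left(35061 - 38695\right) = 6229 \left(-3634\right) = -22636186$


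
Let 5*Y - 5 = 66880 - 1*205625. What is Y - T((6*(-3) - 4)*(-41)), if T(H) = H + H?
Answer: -29552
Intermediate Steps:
T(H) = 2*H
Y = -27748 (Y = 1 + (66880 - 1*205625)/5 = 1 + (66880 - 205625)/5 = 1 + (⅕)*(-138745) = 1 - 27749 = -27748)
Y - T((6*(-3) - 4)*(-41)) = -27748 - 2*(6*(-3) - 4)*(-41) = -27748 - 2*(-18 - 4)*(-41) = -27748 - 2*(-22*(-41)) = -27748 - 2*902 = -27748 - 1*1804 = -27748 - 1804 = -29552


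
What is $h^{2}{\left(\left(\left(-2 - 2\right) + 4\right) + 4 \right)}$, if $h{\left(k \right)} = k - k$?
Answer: $0$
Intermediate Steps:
$h{\left(k \right)} = 0$
$h^{2}{\left(\left(\left(-2 - 2\right) + 4\right) + 4 \right)} = 0^{2} = 0$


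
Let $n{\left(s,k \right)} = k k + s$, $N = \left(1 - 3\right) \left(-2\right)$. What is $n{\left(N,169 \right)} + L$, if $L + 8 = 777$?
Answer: $29334$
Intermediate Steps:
$N = 4$ ($N = \left(-2\right) \left(-2\right) = 4$)
$n{\left(s,k \right)} = s + k^{2}$ ($n{\left(s,k \right)} = k^{2} + s = s + k^{2}$)
$L = 769$ ($L = -8 + 777 = 769$)
$n{\left(N,169 \right)} + L = \left(4 + 169^{2}\right) + 769 = \left(4 + 28561\right) + 769 = 28565 + 769 = 29334$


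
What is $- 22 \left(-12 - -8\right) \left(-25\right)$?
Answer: $-2200$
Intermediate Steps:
$- 22 \left(-12 - -8\right) \left(-25\right) = - 22 \left(-12 + 8\right) \left(-25\right) = \left(-22\right) \left(-4\right) \left(-25\right) = 88 \left(-25\right) = -2200$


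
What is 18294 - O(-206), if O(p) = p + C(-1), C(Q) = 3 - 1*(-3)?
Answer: 18494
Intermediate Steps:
C(Q) = 6 (C(Q) = 3 + 3 = 6)
O(p) = 6 + p (O(p) = p + 6 = 6 + p)
18294 - O(-206) = 18294 - (6 - 206) = 18294 - 1*(-200) = 18294 + 200 = 18494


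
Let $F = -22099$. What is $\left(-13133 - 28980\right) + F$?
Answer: $-64212$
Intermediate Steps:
$\left(-13133 - 28980\right) + F = \left(-13133 - 28980\right) - 22099 = -42113 - 22099 = -64212$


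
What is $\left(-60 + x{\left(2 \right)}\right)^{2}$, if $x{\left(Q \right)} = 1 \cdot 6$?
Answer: $2916$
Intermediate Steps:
$x{\left(Q \right)} = 6$
$\left(-60 + x{\left(2 \right)}\right)^{2} = \left(-60 + 6\right)^{2} = \left(-54\right)^{2} = 2916$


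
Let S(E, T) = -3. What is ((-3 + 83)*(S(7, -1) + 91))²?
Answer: 49561600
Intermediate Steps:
((-3 + 83)*(S(7, -1) + 91))² = ((-3 + 83)*(-3 + 91))² = (80*88)² = 7040² = 49561600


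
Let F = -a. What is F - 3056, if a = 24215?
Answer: -27271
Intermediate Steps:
F = -24215 (F = -1*24215 = -24215)
F - 3056 = -24215 - 3056 = -27271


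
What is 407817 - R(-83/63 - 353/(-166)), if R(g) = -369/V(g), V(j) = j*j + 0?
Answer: 29235373311573/71588521 ≈ 4.0838e+5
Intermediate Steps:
V(j) = j² (V(j) = j² + 0 = j²)
R(g) = -369/g²
407817 - R(-83/63 - 353/(-166)) = 407817 - (-369)/(-83/63 - 353/(-166))² = 407817 - (-369)/(-83*1/63 - 353*(-1/166))² = 407817 - (-369)/(-83/63 + 353/166)² = 407817 - (-369)/(8461/10458)² = 407817 - (-369)*109369764/71588521 = 407817 - 1*(-40357442916/71588521) = 407817 + 40357442916/71588521 = 29235373311573/71588521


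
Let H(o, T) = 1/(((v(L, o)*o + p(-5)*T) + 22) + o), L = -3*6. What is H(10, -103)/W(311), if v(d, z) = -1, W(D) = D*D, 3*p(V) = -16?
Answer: 3/165779794 ≈ 1.8096e-8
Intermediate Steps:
p(V) = -16/3 (p(V) = (⅓)*(-16) = -16/3)
L = -18
W(D) = D²
H(o, T) = 1/(22 - 16*T/3) (H(o, T) = 1/(((-o - 16*T/3) + 22) + o) = 1/((22 - o - 16*T/3) + o) = 1/(22 - 16*T/3))
H(10, -103)/W(311) = (3/(2*(33 - 8*(-103))))/(311²) = (3/(2*(33 + 824)))/96721 = ((3/2)/857)*(1/96721) = ((3/2)*(1/857))*(1/96721) = (3/1714)*(1/96721) = 3/165779794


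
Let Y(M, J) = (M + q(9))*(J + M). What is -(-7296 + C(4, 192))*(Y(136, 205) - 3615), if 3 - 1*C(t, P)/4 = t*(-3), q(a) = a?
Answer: 331625880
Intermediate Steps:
C(t, P) = 12 + 12*t (C(t, P) = 12 - 4*t*(-3) = 12 - (-12)*t = 12 + 12*t)
Y(M, J) = (9 + M)*(J + M) (Y(M, J) = (M + 9)*(J + M) = (9 + M)*(J + M))
-(-7296 + C(4, 192))*(Y(136, 205) - 3615) = -(-7296 + (12 + 12*4))*((136² + 9*205 + 9*136 + 205*136) - 3615) = -(-7296 + (12 + 48))*((18496 + 1845 + 1224 + 27880) - 3615) = -(-7296 + 60)*(49445 - 3615) = -(-7236)*45830 = -1*(-331625880) = 331625880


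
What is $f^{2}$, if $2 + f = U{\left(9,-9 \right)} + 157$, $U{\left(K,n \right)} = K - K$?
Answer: $24025$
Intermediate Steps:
$U{\left(K,n \right)} = 0$
$f = 155$ ($f = -2 + \left(0 + 157\right) = -2 + 157 = 155$)
$f^{2} = 155^{2} = 24025$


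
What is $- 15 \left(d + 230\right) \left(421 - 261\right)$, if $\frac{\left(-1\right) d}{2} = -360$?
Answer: $-2280000$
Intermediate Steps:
$d = 720$ ($d = \left(-2\right) \left(-360\right) = 720$)
$- 15 \left(d + 230\right) \left(421 - 261\right) = - 15 \left(720 + 230\right) \left(421 - 261\right) = - 15 \cdot 950 \cdot 160 = \left(-15\right) 152000 = -2280000$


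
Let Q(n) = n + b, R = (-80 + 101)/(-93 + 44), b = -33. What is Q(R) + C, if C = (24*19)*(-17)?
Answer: -54498/7 ≈ -7785.4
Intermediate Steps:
R = -3/7 (R = 21/(-49) = 21*(-1/49) = -3/7 ≈ -0.42857)
C = -7752 (C = 456*(-17) = -7752)
Q(n) = -33 + n (Q(n) = n - 33 = -33 + n)
Q(R) + C = (-33 - 3/7) - 7752 = -234/7 - 7752 = -54498/7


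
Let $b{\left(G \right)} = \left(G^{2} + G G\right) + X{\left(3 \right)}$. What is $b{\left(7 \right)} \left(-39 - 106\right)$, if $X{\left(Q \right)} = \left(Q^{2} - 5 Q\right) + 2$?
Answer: $-13630$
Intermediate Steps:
$X{\left(Q \right)} = 2 + Q^{2} - 5 Q$
$b{\left(G \right)} = -4 + 2 G^{2}$ ($b{\left(G \right)} = \left(G^{2} + G G\right) + \left(2 + 3^{2} - 15\right) = \left(G^{2} + G^{2}\right) + \left(2 + 9 - 15\right) = 2 G^{2} - 4 = -4 + 2 G^{2}$)
$b{\left(7 \right)} \left(-39 - 106\right) = \left(-4 + 2 \cdot 7^{2}\right) \left(-39 - 106\right) = \left(-4 + 2 \cdot 49\right) \left(-145\right) = \left(-4 + 98\right) \left(-145\right) = 94 \left(-145\right) = -13630$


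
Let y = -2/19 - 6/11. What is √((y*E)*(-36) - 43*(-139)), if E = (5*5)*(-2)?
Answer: √209918137/209 ≈ 69.323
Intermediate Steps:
y = -136/209 (y = -2*1/19 - 6*1/11 = -2/19 - 6/11 = -136/209 ≈ -0.65072)
E = -50 (E = 25*(-2) = -50)
√((y*E)*(-36) - 43*(-139)) = √(-136/209*(-50)*(-36) - 43*(-139)) = √((6800/209)*(-36) + 5977) = √(-244800/209 + 5977) = √(1004393/209) = √209918137/209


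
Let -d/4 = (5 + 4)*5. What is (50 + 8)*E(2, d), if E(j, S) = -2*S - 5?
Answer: 20590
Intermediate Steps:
d = -180 (d = -4*(5 + 4)*5 = -36*5 = -4*45 = -180)
E(j, S) = -5 - 2*S
(50 + 8)*E(2, d) = (50 + 8)*(-5 - 2*(-180)) = 58*(-5 + 360) = 58*355 = 20590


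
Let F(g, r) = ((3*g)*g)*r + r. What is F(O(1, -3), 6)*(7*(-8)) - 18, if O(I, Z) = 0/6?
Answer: -354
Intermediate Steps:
O(I, Z) = 0 (O(I, Z) = 0*(⅙) = 0)
F(g, r) = r + 3*r*g² (F(g, r) = (3*g²)*r + r = 3*r*g² + r = r + 3*r*g²)
F(O(1, -3), 6)*(7*(-8)) - 18 = (6*(1 + 3*0²))*(7*(-8)) - 18 = (6*(1 + 3*0))*(-56) - 18 = (6*(1 + 0))*(-56) - 18 = (6*1)*(-56) - 18 = 6*(-56) - 18 = -336 - 18 = -354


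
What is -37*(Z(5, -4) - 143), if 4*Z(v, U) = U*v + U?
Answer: 5513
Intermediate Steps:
Z(v, U) = U/4 + U*v/4 (Z(v, U) = (U*v + U)/4 = (U + U*v)/4 = U/4 + U*v/4)
-37*(Z(5, -4) - 143) = -37*((¼)*(-4)*(1 + 5) - 143) = -37*((¼)*(-4)*6 - 143) = -37*(-6 - 143) = -37*(-149) = 5513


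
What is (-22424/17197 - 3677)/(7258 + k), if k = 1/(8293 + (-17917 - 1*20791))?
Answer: -1923924944095/3796273330593 ≈ -0.50679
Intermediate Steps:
k = -1/30415 (k = 1/(8293 + (-17917 - 20791)) = 1/(8293 - 38708) = 1/(-30415) = -1/30415 ≈ -3.2879e-5)
(-22424/17197 - 3677)/(7258 + k) = (-22424/17197 - 3677)/(7258 - 1/30415) = (-22424*1/17197 - 3677)/(220752069/30415) = (-22424/17197 - 3677)*(30415/220752069) = -63255793/17197*30415/220752069 = -1923924944095/3796273330593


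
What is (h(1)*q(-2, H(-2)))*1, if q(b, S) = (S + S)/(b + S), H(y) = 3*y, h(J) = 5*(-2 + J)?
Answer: -15/2 ≈ -7.5000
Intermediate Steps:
h(J) = -10 + 5*J
q(b, S) = 2*S/(S + b) (q(b, S) = (2*S)/(S + b) = 2*S/(S + b))
(h(1)*q(-2, H(-2)))*1 = ((-10 + 5*1)*(2*(3*(-2))/(3*(-2) - 2)))*1 = ((-10 + 5)*(2*(-6)/(-6 - 2)))*1 = -10*(-6)/(-8)*1 = -10*(-6)*(-1)/8*1 = -5*3/2*1 = -15/2*1 = -15/2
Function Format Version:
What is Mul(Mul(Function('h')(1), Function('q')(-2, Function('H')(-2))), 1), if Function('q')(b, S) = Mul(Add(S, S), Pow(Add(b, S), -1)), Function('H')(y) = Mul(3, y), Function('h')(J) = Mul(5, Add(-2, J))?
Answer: Rational(-15, 2) ≈ -7.5000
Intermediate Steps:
Function('h')(J) = Add(-10, Mul(5, J))
Function('q')(b, S) = Mul(2, S, Pow(Add(S, b), -1)) (Function('q')(b, S) = Mul(Mul(2, S), Pow(Add(S, b), -1)) = Mul(2, S, Pow(Add(S, b), -1)))
Mul(Mul(Function('h')(1), Function('q')(-2, Function('H')(-2))), 1) = Mul(Mul(Add(-10, Mul(5, 1)), Mul(2, Mul(3, -2), Pow(Add(Mul(3, -2), -2), -1))), 1) = Mul(Mul(Add(-10, 5), Mul(2, -6, Pow(Add(-6, -2), -1))), 1) = Mul(Mul(-5, Mul(2, -6, Pow(-8, -1))), 1) = Mul(Mul(-5, Mul(2, -6, Rational(-1, 8))), 1) = Mul(Mul(-5, Rational(3, 2)), 1) = Mul(Rational(-15, 2), 1) = Rational(-15, 2)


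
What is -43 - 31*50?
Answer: -1593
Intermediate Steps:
-43 - 31*50 = -43 - 1550 = -1593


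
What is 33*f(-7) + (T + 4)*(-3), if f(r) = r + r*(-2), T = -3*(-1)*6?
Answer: 165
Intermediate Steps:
T = 18 (T = 3*6 = 18)
f(r) = -r (f(r) = r - 2*r = -r)
33*f(-7) + (T + 4)*(-3) = 33*(-1*(-7)) + (18 + 4)*(-3) = 33*7 + 22*(-3) = 231 - 66 = 165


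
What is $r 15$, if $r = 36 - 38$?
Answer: $-30$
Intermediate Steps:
$r = -2$ ($r = 36 - 38 = -2$)
$r 15 = \left(-2\right) 15 = -30$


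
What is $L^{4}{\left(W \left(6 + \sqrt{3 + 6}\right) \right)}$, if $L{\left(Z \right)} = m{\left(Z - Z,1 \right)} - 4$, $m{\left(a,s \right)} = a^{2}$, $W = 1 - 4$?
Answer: $256$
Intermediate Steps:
$W = -3$
$L{\left(Z \right)} = -4$ ($L{\left(Z \right)} = \left(Z - Z\right)^{2} - 4 = 0^{2} - 4 = 0 - 4 = -4$)
$L^{4}{\left(W \left(6 + \sqrt{3 + 6}\right) \right)} = \left(-4\right)^{4} = 256$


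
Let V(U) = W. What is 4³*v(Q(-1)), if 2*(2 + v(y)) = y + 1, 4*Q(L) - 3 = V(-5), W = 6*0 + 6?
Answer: -24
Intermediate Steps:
W = 6 (W = 0 + 6 = 6)
V(U) = 6
Q(L) = 9/4 (Q(L) = ¾ + (¼)*6 = ¾ + 3/2 = 9/4)
v(y) = -3/2 + y/2 (v(y) = -2 + (y + 1)/2 = -2 + (1 + y)/2 = -2 + (½ + y/2) = -3/2 + y/2)
4³*v(Q(-1)) = 4³*(-3/2 + (½)*(9/4)) = 64*(-3/2 + 9/8) = 64*(-3/8) = -24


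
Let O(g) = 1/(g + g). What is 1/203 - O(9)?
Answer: -185/3654 ≈ -0.050629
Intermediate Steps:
O(g) = 1/(2*g)
1/203 - O(9) = 1/203 - 1/(2*9) = 1/203 - 1*1/18 = 1/203 - 1/18 = -185/3654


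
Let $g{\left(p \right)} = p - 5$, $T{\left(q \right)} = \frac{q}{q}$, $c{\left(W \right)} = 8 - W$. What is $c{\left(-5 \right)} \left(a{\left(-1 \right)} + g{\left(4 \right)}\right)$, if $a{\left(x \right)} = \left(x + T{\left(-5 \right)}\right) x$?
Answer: $-13$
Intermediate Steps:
$T{\left(q \right)} = 1$
$g{\left(p \right)} = -5 + p$ ($g{\left(p \right)} = p - 5 = -5 + p$)
$a{\left(x \right)} = x \left(1 + x\right)$ ($a{\left(x \right)} = \left(x + 1\right) x = \left(1 + x\right) x = x \left(1 + x\right)$)
$c{\left(-5 \right)} \left(a{\left(-1 \right)} + g{\left(4 \right)}\right) = \left(8 - -5\right) \left(- (1 - 1) + \left(-5 + 4\right)\right) = \left(8 + 5\right) \left(\left(-1\right) 0 - 1\right) = 13 \left(0 - 1\right) = 13 \left(-1\right) = -13$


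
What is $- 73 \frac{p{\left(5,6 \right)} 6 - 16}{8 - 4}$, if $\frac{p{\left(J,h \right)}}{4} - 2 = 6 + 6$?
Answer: $-5840$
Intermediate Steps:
$p{\left(J,h \right)} = 56$ ($p{\left(J,h \right)} = 8 + 4 \left(6 + 6\right) = 8 + 4 \cdot 12 = 8 + 48 = 56$)
$- 73 \frac{p{\left(5,6 \right)} 6 - 16}{8 - 4} = - 73 \frac{56 \cdot 6 - 16}{8 - 4} = - 73 \frac{336 - 16}{4} = - 73 \cdot 320 \cdot \frac{1}{4} = \left(-73\right) 80 = -5840$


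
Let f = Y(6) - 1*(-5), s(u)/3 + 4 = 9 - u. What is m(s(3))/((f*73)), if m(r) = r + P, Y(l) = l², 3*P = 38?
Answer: 56/8979 ≈ 0.0062368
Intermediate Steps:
P = 38/3 (P = (⅓)*38 = 38/3 ≈ 12.667)
s(u) = 15 - 3*u (s(u) = -12 + 3*(9 - u) = -12 + (27 - 3*u) = 15 - 3*u)
m(r) = 38/3 + r (m(r) = r + 38/3 = 38/3 + r)
f = 41 (f = 6² - 1*(-5) = 36 + 5 = 41)
m(s(3))/((f*73)) = (38/3 + (15 - 3*3))/((41*73)) = (38/3 + (15 - 9))/2993 = (38/3 + 6)*(1/2993) = (56/3)*(1/2993) = 56/8979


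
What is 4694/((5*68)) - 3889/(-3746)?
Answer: 2363248/159205 ≈ 14.844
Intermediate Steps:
4694/((5*68)) - 3889/(-3746) = 4694/340 - 3889*(-1/3746) = 4694*(1/340) + 3889/3746 = 2347/170 + 3889/3746 = 2363248/159205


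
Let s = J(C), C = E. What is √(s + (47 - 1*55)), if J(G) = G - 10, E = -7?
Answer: 5*I ≈ 5.0*I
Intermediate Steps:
C = -7
J(G) = -10 + G
s = -17 (s = -10 - 7 = -17)
√(s + (47 - 1*55)) = √(-17 + (47 - 1*55)) = √(-17 + (47 - 55)) = √(-17 - 8) = √(-25) = 5*I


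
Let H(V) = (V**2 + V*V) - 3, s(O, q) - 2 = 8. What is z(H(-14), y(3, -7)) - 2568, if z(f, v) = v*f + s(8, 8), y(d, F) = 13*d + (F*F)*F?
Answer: -120814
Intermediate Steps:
s(O, q) = 10 (s(O, q) = 2 + 8 = 10)
H(V) = -3 + 2*V**2 (H(V) = (V**2 + V**2) - 3 = 2*V**2 - 3 = -3 + 2*V**2)
y(d, F) = F**3 + 13*d (y(d, F) = 13*d + F**2*F = 13*d + F**3 = F**3 + 13*d)
z(f, v) = 10 + f*v (z(f, v) = v*f + 10 = f*v + 10 = 10 + f*v)
z(H(-14), y(3, -7)) - 2568 = (10 + (-3 + 2*(-14)**2)*((-7)**3 + 13*3)) - 2568 = (10 + (-3 + 2*196)*(-343 + 39)) - 2568 = (10 + (-3 + 392)*(-304)) - 2568 = (10 + 389*(-304)) - 2568 = (10 - 118256) - 2568 = -118246 - 2568 = -120814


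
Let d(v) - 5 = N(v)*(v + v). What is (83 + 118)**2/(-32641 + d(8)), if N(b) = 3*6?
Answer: -40401/32348 ≈ -1.2489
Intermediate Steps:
N(b) = 18
d(v) = 5 + 36*v (d(v) = 5 + 18*(v + v) = 5 + 18*(2*v) = 5 + 36*v)
(83 + 118)**2/(-32641 + d(8)) = (83 + 118)**2/(-32641 + (5 + 36*8)) = 201**2/(-32641 + (5 + 288)) = 40401/(-32641 + 293) = 40401/(-32348) = 40401*(-1/32348) = -40401/32348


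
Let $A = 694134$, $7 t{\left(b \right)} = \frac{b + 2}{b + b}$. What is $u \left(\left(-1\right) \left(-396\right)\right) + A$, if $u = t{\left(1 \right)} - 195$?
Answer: $\frac{4318992}{7} \approx 6.17 \cdot 10^{5}$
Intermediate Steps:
$t{\left(b \right)} = \frac{2 + b}{14 b}$ ($t{\left(b \right)} = \frac{\left(b + 2\right) \frac{1}{b + b}}{7} = \frac{\left(2 + b\right) \frac{1}{2 b}}{7} = \frac{\frac{1}{2} \frac{1}{b} \left(2 + b\right)}{7} = \frac{2 + b}{14 b}$)
$u = - \frac{2727}{14}$ ($u = \frac{2 + 1}{14 \cdot 1} - 195 = \frac{1}{14} \cdot 1 \cdot 3 - 195 = \frac{3}{14} - 195 = - \frac{2727}{14} \approx -194.79$)
$u \left(\left(-1\right) \left(-396\right)\right) + A = - \frac{2727 \left(\left(-1\right) \left(-396\right)\right)}{14} + 694134 = \left(- \frac{2727}{14}\right) 396 + 694134 = - \frac{539946}{7} + 694134 = \frac{4318992}{7}$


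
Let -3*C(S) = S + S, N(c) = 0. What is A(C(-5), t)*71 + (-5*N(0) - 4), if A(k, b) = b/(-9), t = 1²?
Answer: -107/9 ≈ -11.889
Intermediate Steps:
C(S) = -2*S/3 (C(S) = -(S + S)/3 = -2*S/3)
t = 1
A(k, b) = -b/9 (A(k, b) = b*(-⅑) = -b/9)
A(C(-5), t)*71 + (-5*N(0) - 4) = -⅑*1*71 + (-5*0 - 4) = -⅑*71 + (0 - 4) = -71/9 - 4 = -107/9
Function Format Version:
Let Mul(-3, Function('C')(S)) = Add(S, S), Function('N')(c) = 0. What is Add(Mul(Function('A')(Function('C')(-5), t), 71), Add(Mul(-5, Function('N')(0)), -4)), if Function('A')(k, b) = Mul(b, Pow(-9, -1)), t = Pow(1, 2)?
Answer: Rational(-107, 9) ≈ -11.889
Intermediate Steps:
Function('C')(S) = Mul(Rational(-2, 3), S) (Function('C')(S) = Mul(Rational(-1, 3), Add(S, S)) = Mul(Rational(-1, 3), Mul(2, S)) = Mul(Rational(-2, 3), S))
t = 1
Function('A')(k, b) = Mul(Rational(-1, 9), b) (Function('A')(k, b) = Mul(b, Rational(-1, 9)) = Mul(Rational(-1, 9), b))
Add(Mul(Function('A')(Function('C')(-5), t), 71), Add(Mul(-5, Function('N')(0)), -4)) = Add(Mul(Mul(Rational(-1, 9), 1), 71), Add(Mul(-5, 0), -4)) = Add(Mul(Rational(-1, 9), 71), Add(0, -4)) = Add(Rational(-71, 9), -4) = Rational(-107, 9)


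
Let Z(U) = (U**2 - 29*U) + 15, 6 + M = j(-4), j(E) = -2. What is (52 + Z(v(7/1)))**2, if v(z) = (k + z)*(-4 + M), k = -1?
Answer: 53860921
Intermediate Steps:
M = -8 (M = -6 - 2 = -8)
v(z) = 12 - 12*z (v(z) = (-1 + z)*(-4 - 8) = (-1 + z)*(-12) = 12 - 12*z)
Z(U) = 15 + U**2 - 29*U
(52 + Z(v(7/1)))**2 = (52 + (15 + (12 - 84/1)**2 - 29*(12 - 84/1)))**2 = (52 + (15 + (12 - 84)**2 - 29*(12 - 84)))**2 = (52 + (15 + (-72)**2 - 29*(-72)))**2 = (52 + (15 + 5184 + 2088))**2 = (52 + 7287)**2 = 7339**2 = 53860921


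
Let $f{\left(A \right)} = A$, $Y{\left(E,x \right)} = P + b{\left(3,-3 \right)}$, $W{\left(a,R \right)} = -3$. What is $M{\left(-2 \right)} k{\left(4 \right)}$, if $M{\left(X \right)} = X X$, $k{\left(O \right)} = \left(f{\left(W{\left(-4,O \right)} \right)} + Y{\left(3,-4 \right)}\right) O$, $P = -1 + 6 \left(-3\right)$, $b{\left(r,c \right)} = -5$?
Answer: $-432$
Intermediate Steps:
$P = -19$ ($P = -1 - 18 = -19$)
$Y{\left(E,x \right)} = -24$ ($Y{\left(E,x \right)} = -19 - 5 = -24$)
$k{\left(O \right)} = - 27 O$ ($k{\left(O \right)} = \left(-3 - 24\right) O = - 27 O$)
$M{\left(X \right)} = X^{2}$
$M{\left(-2 \right)} k{\left(4 \right)} = \left(-2\right)^{2} \left(\left(-27\right) 4\right) = 4 \left(-108\right) = -432$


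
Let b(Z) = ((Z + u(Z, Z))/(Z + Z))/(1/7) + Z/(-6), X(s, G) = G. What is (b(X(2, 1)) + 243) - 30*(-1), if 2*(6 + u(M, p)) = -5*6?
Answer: 1217/6 ≈ 202.83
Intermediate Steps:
u(M, p) = -21 (u(M, p) = -6 + (-5*6)/2 = -6 + (1/2)*(-30) = -6 - 15 = -21)
b(Z) = -Z/6 + 7*(-21 + Z)/(2*Z) (b(Z) = ((Z - 21)/(Z + Z))/(1/7) + Z/(-6) = ((-21 + Z)/((2*Z)))/(1/7) + Z*(-1/6) = ((-21 + Z)*(1/(2*Z)))*7 - Z/6 = ((-21 + Z)/(2*Z))*7 - Z/6 = 7*(-21 + Z)/(2*Z) - Z/6 = -Z/6 + 7*(-21 + Z)/(2*Z))
(b(X(2, 1)) + 243) - 30*(-1) = ((1/6)*(-441 - 1*1*(-21 + 1))/1 + 243) - 30*(-1) = ((1/6)*1*(-441 - 1*1*(-20)) + 243) + 30 = ((1/6)*1*(-441 + 20) + 243) + 30 = ((1/6)*1*(-421) + 243) + 30 = (-421/6 + 243) + 30 = 1037/6 + 30 = 1217/6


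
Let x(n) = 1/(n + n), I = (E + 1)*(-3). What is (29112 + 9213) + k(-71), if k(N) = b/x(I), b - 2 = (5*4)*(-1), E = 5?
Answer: 38973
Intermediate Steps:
I = -18 (I = (5 + 1)*(-3) = 6*(-3) = -18)
x(n) = 1/(2*n)
b = -18 (b = 2 + (5*4)*(-1) = 2 + 20*(-1) = 2 - 20 = -18)
k(N) = 648 (k(N) = -18/((½)/(-18)) = -18/((½)*(-1/18)) = -18/(-1/36) = -18*(-36) = 648)
(29112 + 9213) + k(-71) = (29112 + 9213) + 648 = 38325 + 648 = 38973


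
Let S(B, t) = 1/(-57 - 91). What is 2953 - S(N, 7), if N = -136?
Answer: 437045/148 ≈ 2953.0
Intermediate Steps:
S(B, t) = -1/148 (S(B, t) = 1/(-148) = -1/148)
2953 - S(N, 7) = 2953 - 1*(-1/148) = 2953 + 1/148 = 437045/148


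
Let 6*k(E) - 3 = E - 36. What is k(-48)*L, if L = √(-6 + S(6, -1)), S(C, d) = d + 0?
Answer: -27*I*√7/2 ≈ -35.718*I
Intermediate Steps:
k(E) = -11/2 + E/6 (k(E) = ½ + (E - 36)/6 = ½ + (-36 + E)/6 = ½ + (-6 + E/6) = -11/2 + E/6)
S(C, d) = d
L = I*√7 (L = √(-6 - 1) = √(-7) = I*√7 ≈ 2.6458*I)
k(-48)*L = (-11/2 + (⅙)*(-48))*(I*√7) = (-11/2 - 8)*(I*√7) = -27*I*√7/2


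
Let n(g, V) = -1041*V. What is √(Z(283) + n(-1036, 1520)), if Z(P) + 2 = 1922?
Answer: 60*I*√439 ≈ 1257.1*I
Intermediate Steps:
Z(P) = 1920 (Z(P) = -2 + 1922 = 1920)
√(Z(283) + n(-1036, 1520)) = √(1920 - 1041*1520) = √(1920 - 1582320) = √(-1580400) = 60*I*√439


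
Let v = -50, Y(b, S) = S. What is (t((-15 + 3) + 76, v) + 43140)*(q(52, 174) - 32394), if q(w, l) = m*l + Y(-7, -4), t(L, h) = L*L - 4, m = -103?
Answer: -2376714240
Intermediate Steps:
t(L, h) = -4 + L² (t(L, h) = L² - 4 = -4 + L²)
q(w, l) = -4 - 103*l (q(w, l) = -103*l - 4 = -4 - 103*l)
(t((-15 + 3) + 76, v) + 43140)*(q(52, 174) - 32394) = ((-4 + ((-15 + 3) + 76)²) + 43140)*((-4 - 103*174) - 32394) = ((-4 + (-12 + 76)²) + 43140)*((-4 - 17922) - 32394) = ((-4 + 64²) + 43140)*(-17926 - 32394) = ((-4 + 4096) + 43140)*(-50320) = (4092 + 43140)*(-50320) = 47232*(-50320) = -2376714240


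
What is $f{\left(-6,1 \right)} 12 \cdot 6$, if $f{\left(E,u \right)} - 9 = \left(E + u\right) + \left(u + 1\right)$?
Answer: $432$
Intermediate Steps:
$f{\left(E,u \right)} = 10 + E + 2 u$ ($f{\left(E,u \right)} = 9 + \left(\left(E + u\right) + \left(u + 1\right)\right) = 9 + \left(\left(E + u\right) + \left(1 + u\right)\right) = 9 + \left(1 + E + 2 u\right) = 10 + E + 2 u$)
$f{\left(-6,1 \right)} 12 \cdot 6 = \left(10 - 6 + 2 \cdot 1\right) 12 \cdot 6 = \left(10 - 6 + 2\right) 12 \cdot 6 = 6 \cdot 12 \cdot 6 = 72 \cdot 6 = 432$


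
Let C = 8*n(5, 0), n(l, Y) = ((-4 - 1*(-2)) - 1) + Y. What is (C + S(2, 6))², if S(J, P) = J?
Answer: 484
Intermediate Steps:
n(l, Y) = -3 + Y (n(l, Y) = ((-4 + 2) - 1) + Y = (-2 - 1) + Y = -3 + Y)
C = -24 (C = 8*(-3 + 0) = 8*(-3) = -24)
(C + S(2, 6))² = (-24 + 2)² = (-22)² = 484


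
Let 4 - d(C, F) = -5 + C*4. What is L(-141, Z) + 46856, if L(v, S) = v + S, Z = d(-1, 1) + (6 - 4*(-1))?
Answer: 46738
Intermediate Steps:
d(C, F) = 9 - 4*C (d(C, F) = 4 - (-5 + C*4) = 4 - (-5 + 4*C) = 4 + (5 - 4*C) = 9 - 4*C)
Z = 23 (Z = (9 - 4*(-1)) + (6 - 4*(-1)) = (9 + 4) + (6 + 4) = 13 + 10 = 23)
L(v, S) = S + v
L(-141, Z) + 46856 = (23 - 141) + 46856 = -118 + 46856 = 46738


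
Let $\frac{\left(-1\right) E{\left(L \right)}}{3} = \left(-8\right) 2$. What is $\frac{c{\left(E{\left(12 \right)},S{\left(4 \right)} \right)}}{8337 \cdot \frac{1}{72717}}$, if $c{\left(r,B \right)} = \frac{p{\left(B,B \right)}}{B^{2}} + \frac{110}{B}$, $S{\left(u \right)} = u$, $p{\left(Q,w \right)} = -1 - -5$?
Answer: $\frac{2690529}{11116} \approx 242.04$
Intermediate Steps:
$p{\left(Q,w \right)} = 4$ ($p{\left(Q,w \right)} = -1 + 5 = 4$)
$E{\left(L \right)} = 48$ ($E{\left(L \right)} = - 3 \left(\left(-8\right) 2\right) = \left(-3\right) \left(-16\right) = 48$)
$c{\left(r,B \right)} = \frac{4}{B^{2}} + \frac{110}{B}$
$\frac{c{\left(E{\left(12 \right)},S{\left(4 \right)} \right)}}{8337 \cdot \frac{1}{72717}} = \frac{2 \cdot \frac{1}{16} \left(2 + 55 \cdot 4\right)}{8337 \cdot \frac{1}{72717}} = \frac{2 \cdot \frac{1}{16} \left(2 + 220\right)}{8337 \cdot \frac{1}{72717}} = \frac{2 \cdot \frac{1}{16} \cdot 222}{\frac{2779}{24239}} = \frac{111}{4} \cdot \frac{24239}{2779} = \frac{2690529}{11116}$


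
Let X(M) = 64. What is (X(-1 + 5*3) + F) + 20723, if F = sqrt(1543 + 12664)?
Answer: 20787 + sqrt(14207) ≈ 20906.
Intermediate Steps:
F = sqrt(14207) ≈ 119.19
(X(-1 + 5*3) + F) + 20723 = (64 + sqrt(14207)) + 20723 = 20787 + sqrt(14207)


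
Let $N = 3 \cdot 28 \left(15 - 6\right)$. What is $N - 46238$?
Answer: $-45482$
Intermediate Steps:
$N = 756$ ($N = 84 \cdot 9 = 756$)
$N - 46238 = 756 - 46238 = -45482$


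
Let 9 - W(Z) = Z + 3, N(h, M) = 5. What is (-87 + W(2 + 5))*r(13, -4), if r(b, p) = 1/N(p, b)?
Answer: -88/5 ≈ -17.600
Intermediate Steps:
W(Z) = 6 - Z (W(Z) = 9 - (Z + 3) = 9 - (3 + Z) = 9 + (-3 - Z) = 6 - Z)
r(b, p) = 1/5
(-87 + W(2 + 5))*r(13, -4) = (-87 + (6 - (2 + 5)))*(1/5) = (-87 + (6 - 1*7))*(1/5) = (-87 + (6 - 7))*(1/5) = (-87 - 1)*(1/5) = -88*1/5 = -88/5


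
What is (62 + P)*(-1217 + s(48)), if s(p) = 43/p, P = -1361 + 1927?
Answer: -9164561/12 ≈ -7.6371e+5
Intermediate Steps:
P = 566
(62 + P)*(-1217 + s(48)) = (62 + 566)*(-1217 + 43/48) = 628*(-1217 + 43*(1/48)) = 628*(-1217 + 43/48) = 628*(-58373/48) = -9164561/12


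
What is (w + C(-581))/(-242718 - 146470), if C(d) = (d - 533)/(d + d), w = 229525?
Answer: -66677291/113059114 ≈ -0.58976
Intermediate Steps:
C(d) = (-533 + d)/(2*d) (C(d) = (-533 + d)/((2*d)) = (-533 + d)*(1/(2*d)) = (-533 + d)/(2*d))
(w + C(-581))/(-242718 - 146470) = (229525 + (½)*(-533 - 581)/(-581))/(-242718 - 146470) = (229525 + (½)*(-1/581)*(-1114))/(-389188) = (229525 + 557/581)*(-1/389188) = (133354582/581)*(-1/389188) = -66677291/113059114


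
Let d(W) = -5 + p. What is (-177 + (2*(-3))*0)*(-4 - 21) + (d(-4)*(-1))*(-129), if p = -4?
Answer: 3264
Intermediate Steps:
d(W) = -9 (d(W) = -5 - 4 = -9)
(-177 + (2*(-3))*0)*(-4 - 21) + (d(-4)*(-1))*(-129) = (-177 + (2*(-3))*0)*(-4 - 21) - 9*(-1)*(-129) = (-177 - 6*0)*(-25) + 9*(-129) = (-177 + 0)*(-25) - 1161 = -177*(-25) - 1161 = 4425 - 1161 = 3264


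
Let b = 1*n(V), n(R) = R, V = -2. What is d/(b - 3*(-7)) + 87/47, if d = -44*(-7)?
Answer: 16129/893 ≈ 18.062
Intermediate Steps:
b = -2 (b = 1*(-2) = -2)
d = 308
d/(b - 3*(-7)) + 87/47 = 308/(-2 - 3*(-7)) + 87/47 = 308/(-2 + 21) + 87*(1/47) = 308/19 + 87/47 = 16129/893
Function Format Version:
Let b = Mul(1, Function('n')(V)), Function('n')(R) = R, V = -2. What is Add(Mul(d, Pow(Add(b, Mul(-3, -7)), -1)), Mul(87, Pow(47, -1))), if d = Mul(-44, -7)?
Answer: Rational(16129, 893) ≈ 18.062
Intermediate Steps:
b = -2 (b = Mul(1, -2) = -2)
d = 308
Add(Mul(d, Pow(Add(b, Mul(-3, -7)), -1)), Mul(87, Pow(47, -1))) = Add(Mul(308, Pow(Add(-2, Mul(-3, -7)), -1)), Mul(87, Pow(47, -1))) = Add(Mul(308, Pow(Add(-2, 21), -1)), Mul(87, Rational(1, 47))) = Add(Mul(308, Pow(19, -1)), Rational(87, 47)) = Add(Mul(308, Rational(1, 19)), Rational(87, 47)) = Add(Rational(308, 19), Rational(87, 47)) = Rational(16129, 893)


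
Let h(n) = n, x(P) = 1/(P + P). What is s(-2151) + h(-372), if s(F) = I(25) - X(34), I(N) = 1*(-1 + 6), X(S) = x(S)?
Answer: -24957/68 ≈ -367.01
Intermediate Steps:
x(P) = 1/(2*P)
X(S) = 1/(2*S)
I(N) = 5 (I(N) = 1*5 = 5)
s(F) = 339/68 (s(F) = 5 - 1/(2*34) = 5 - 1*1/68 = 5 - 1/68 = 339/68)
s(-2151) + h(-372) = 339/68 - 372 = -24957/68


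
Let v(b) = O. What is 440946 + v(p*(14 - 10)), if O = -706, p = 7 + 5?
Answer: 440240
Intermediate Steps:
p = 12
v(b) = -706
440946 + v(p*(14 - 10)) = 440946 - 706 = 440240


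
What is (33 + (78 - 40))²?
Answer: 5041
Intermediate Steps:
(33 + (78 - 40))² = (33 + 38)² = 71² = 5041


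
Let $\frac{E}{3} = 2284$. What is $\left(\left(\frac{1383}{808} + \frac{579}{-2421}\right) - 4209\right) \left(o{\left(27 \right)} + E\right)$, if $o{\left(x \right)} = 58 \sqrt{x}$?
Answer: $- \frac{1566563376757}{54338} - \frac{79562763443 \sqrt{3}}{108676} \approx -3.0098 \cdot 10^{7}$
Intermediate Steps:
$E = 6852$ ($E = 3 \cdot 2284 = 6852$)
$\left(\left(\frac{1383}{808} + \frac{579}{-2421}\right) - 4209\right) \left(o{\left(27 \right)} + E\right) = \left(\left(\frac{1383}{808} + \frac{579}{-2421}\right) - 4209\right) \left(58 \sqrt{27} + 6852\right) = \left(\left(1383 \cdot \frac{1}{808} + 579 \left(- \frac{1}{2421}\right)\right) - 4209\right) \left(58 \cdot 3 \sqrt{3} + 6852\right) = \left(\left(\frac{1383}{808} - \frac{193}{807}\right) - 4209\right) \left(174 \sqrt{3} + 6852\right) = \left(\frac{960137}{652056} - 4209\right) \left(6852 + 174 \sqrt{3}\right) = - \frac{2743543567 \left(6852 + 174 \sqrt{3}\right)}{652056} = - \frac{1566563376757}{54338} - \frac{79562763443 \sqrt{3}}{108676}$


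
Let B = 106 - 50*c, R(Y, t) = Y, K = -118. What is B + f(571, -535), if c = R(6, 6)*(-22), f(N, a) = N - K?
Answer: 7395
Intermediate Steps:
f(N, a) = 118 + N (f(N, a) = N - 1*(-118) = N + 118 = 118 + N)
c = -132 (c = 6*(-22) = -132)
B = 6706 (B = 106 - 50*(-132) = 106 + 6600 = 6706)
B + f(571, -535) = 6706 + (118 + 571) = 6706 + 689 = 7395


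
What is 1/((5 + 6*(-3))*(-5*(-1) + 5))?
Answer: -1/130 ≈ -0.0076923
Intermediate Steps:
1/((5 + 6*(-3))*(-5*(-1) + 5)) = 1/((5 - 18)*(5 + 5)) = 1/(-13*10) = 1/(-130) = -1/130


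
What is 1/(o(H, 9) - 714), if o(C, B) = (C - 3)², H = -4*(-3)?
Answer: -1/633 ≈ -0.0015798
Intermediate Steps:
H = 12
o(C, B) = (-3 + C)²
1/(o(H, 9) - 714) = 1/((-3 + 12)² - 714) = 1/(9² - 714) = 1/(81 - 714) = 1/(-633) = -1/633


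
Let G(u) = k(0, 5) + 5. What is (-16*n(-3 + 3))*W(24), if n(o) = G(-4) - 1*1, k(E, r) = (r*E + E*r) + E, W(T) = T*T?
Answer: -36864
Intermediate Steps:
W(T) = T²
k(E, r) = E + 2*E*r (k(E, r) = (E*r + E*r) + E = 2*E*r + E = E + 2*E*r)
G(u) = 5 (G(u) = 0*(1 + 2*5) + 5 = 0*(1 + 10) + 5 = 0*11 + 5 = 0 + 5 = 5)
n(o) = 4 (n(o) = 5 - 1*1 = 5 - 1 = 4)
(-16*n(-3 + 3))*W(24) = -16*4*24² = -64*576 = -36864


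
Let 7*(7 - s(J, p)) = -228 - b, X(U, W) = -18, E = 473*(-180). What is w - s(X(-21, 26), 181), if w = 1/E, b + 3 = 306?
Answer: -49381207/595980 ≈ -82.857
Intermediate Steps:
b = 303 (b = -3 + 306 = 303)
E = -85140
s(J, p) = 580/7 (s(J, p) = 7 - (-228 - 1*303)/7 = 7 - (-228 - 303)/7 = 7 - ⅐*(-531) = 7 + 531/7 = 580/7)
w = -1/85140 (w = 1/(-85140) = -1/85140 ≈ -1.1745e-5)
w - s(X(-21, 26), 181) = -1/85140 - 1*580/7 = -1/85140 - 580/7 = -49381207/595980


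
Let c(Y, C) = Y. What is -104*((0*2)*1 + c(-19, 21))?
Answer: 1976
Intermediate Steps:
-104*((0*2)*1 + c(-19, 21)) = -104*((0*2)*1 - 19) = -104*(0*1 - 19) = -104*(0 - 19) = -104*(-19) = 1976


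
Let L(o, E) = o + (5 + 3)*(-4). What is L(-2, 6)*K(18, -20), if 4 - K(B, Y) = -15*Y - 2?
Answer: 9996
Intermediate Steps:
L(o, E) = -32 + o (L(o, E) = o + 8*(-4) = o - 32 = -32 + o)
K(B, Y) = 6 + 15*Y (K(B, Y) = 4 - (-15*Y - 2) = 4 - (-2 - 15*Y) = 4 + (2 + 15*Y) = 6 + 15*Y)
L(-2, 6)*K(18, -20) = (-32 - 2)*(6 + 15*(-20)) = -34*(6 - 300) = -34*(-294) = 9996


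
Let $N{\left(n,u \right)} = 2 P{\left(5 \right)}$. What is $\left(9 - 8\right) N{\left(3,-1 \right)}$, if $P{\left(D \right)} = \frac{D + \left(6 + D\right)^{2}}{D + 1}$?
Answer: $42$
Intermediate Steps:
$P{\left(D \right)} = \frac{D + \left(6 + D\right)^{2}}{1 + D}$
$N{\left(n,u \right)} = 42$ ($N{\left(n,u \right)} = 2 \frac{5 + \left(6 + 5\right)^{2}}{1 + 5} = 2 \frac{5 + 11^{2}}{6} = 2 \frac{5 + 121}{6} = 2 \cdot \frac{1}{6} \cdot 126 = 2 \cdot 21 = 42$)
$\left(9 - 8\right) N{\left(3,-1 \right)} = \left(9 - 8\right) 42 = 1 \cdot 42 = 42$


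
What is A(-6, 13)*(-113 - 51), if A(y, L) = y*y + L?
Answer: -8036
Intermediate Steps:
A(y, L) = L + y² (A(y, L) = y² + L = L + y²)
A(-6, 13)*(-113 - 51) = (13 + (-6)²)*(-113 - 51) = (13 + 36)*(-164) = 49*(-164) = -8036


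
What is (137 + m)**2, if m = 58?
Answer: 38025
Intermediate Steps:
(137 + m)**2 = (137 + 58)**2 = 195**2 = 38025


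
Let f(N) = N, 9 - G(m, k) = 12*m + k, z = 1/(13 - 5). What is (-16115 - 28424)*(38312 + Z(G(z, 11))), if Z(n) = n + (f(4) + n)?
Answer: -1706244551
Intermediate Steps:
z = ⅛ (z = 1/8 = ⅛ ≈ 0.12500)
G(m, k) = 9 - k - 12*m (G(m, k) = 9 - (12*m + k) = 9 - (k + 12*m) = 9 + (-k - 12*m) = 9 - k - 12*m)
Z(n) = 4 + 2*n (Z(n) = n + (4 + n) = 4 + 2*n)
(-16115 - 28424)*(38312 + Z(G(z, 11))) = (-16115 - 28424)*(38312 + (4 + 2*(9 - 1*11 - 12*⅛))) = -44539*(38312 + (4 + 2*(9 - 11 - 3/2))) = -44539*(38312 + (4 + 2*(-7/2))) = -44539*(38312 + (4 - 7)) = -44539*(38312 - 3) = -44539*38309 = -1706244551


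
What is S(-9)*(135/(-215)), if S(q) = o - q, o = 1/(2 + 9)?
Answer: -2700/473 ≈ -5.7082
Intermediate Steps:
o = 1/11 ≈ 0.090909
S(q) = 1/11 - q
S(-9)*(135/(-215)) = (1/11 - 1*(-9))*(135/(-215)) = (1/11 + 9)*(135*(-1/215)) = (100/11)*(-27/43) = -2700/473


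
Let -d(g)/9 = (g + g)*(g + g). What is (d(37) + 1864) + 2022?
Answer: -45398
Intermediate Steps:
d(g) = -36*g² (d(g) = -9*(g + g)*(g + g) = -9*2*g*2*g = -36*g²)
(d(37) + 1864) + 2022 = (-36*37² + 1864) + 2022 = (-36*1369 + 1864) + 2022 = (-49284 + 1864) + 2022 = -47420 + 2022 = -45398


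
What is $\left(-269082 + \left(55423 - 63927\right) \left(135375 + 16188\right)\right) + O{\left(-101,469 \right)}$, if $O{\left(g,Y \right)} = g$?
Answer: $-1289160935$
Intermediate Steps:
$\left(-269082 + \left(55423 - 63927\right) \left(135375 + 16188\right)\right) + O{\left(-101,469 \right)} = \left(-269082 + \left(55423 - 63927\right) \left(135375 + 16188\right)\right) - 101 = \left(-269082 - 1288891752\right) - 101 = -1289160834 - 101 = -1289160935$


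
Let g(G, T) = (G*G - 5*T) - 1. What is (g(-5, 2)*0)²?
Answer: 0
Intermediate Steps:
g(G, T) = -1 + G² - 5*T (g(G, T) = (G² - 5*T) - 1 = -1 + G² - 5*T)
(g(-5, 2)*0)² = ((-1 + (-5)² - 5*2)*0)² = ((-1 + 25 - 10)*0)² = (14*0)² = 0² = 0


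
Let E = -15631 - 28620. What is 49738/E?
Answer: -49738/44251 ≈ -1.1240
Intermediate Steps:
E = -44251
49738/E = 49738/(-44251) = 49738*(-1/44251) = -49738/44251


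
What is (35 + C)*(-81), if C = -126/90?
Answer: -13608/5 ≈ -2721.6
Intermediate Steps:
C = -7/5 (C = -126*1/90 = -7/5 ≈ -1.4000)
(35 + C)*(-81) = (35 - 7/5)*(-81) = (168/5)*(-81) = -13608/5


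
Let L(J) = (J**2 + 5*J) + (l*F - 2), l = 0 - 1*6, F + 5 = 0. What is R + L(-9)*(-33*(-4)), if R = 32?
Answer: 8480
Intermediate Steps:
F = -5 (F = -5 + 0 = -5)
l = -6 (l = 0 - 6 = -6)
L(J) = 28 + J**2 + 5*J (L(J) = (J**2 + 5*J) + (-6*(-5) - 2) = (J**2 + 5*J) + (30 - 2) = (J**2 + 5*J) + 28 = 28 + J**2 + 5*J)
R + L(-9)*(-33*(-4)) = 32 + (28 + (-9)**2 + 5*(-9))*(-33*(-4)) = 32 + (28 + 81 - 45)*132 = 32 + 64*132 = 32 + 8448 = 8480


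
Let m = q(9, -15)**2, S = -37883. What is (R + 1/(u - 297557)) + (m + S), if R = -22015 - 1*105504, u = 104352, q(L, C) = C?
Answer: -31913022286/193205 ≈ -1.6518e+5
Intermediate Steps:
R = -127519 (R = -22015 - 105504 = -127519)
m = 225 (m = (-15)**2 = 225)
(R + 1/(u - 297557)) + (m + S) = (-127519 + 1/(104352 - 297557)) + (225 - 37883) = (-127519 + 1/(-193205)) - 37658 = (-127519 - 1/193205) - 37658 = -24637308396/193205 - 37658 = -31913022286/193205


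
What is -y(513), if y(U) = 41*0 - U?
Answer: 513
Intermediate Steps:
y(U) = -U (y(U) = 0 - U = -U)
-y(513) = -(-1)*513 = -1*(-513) = 513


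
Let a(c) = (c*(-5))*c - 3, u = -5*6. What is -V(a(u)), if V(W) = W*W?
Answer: -20277009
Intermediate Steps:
u = -30
a(c) = -3 - 5*c² (a(c) = (-5*c)*c - 3 = -5*c² - 3 = -3 - 5*c²)
V(W) = W²
-V(a(u)) = -(-3 - 5*(-30)²)² = -(-3 - 5*900)² = -(-3 - 4500)² = -1*(-4503)² = -1*20277009 = -20277009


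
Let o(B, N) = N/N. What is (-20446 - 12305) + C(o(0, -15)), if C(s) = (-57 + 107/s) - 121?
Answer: -32822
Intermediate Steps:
o(B, N) = 1
C(s) = -178 + 107/s
(-20446 - 12305) + C(o(0, -15)) = (-20446 - 12305) + (-178 + 107/1) = -32751 + (-178 + 107*1) = -32751 + (-178 + 107) = -32751 - 71 = -32822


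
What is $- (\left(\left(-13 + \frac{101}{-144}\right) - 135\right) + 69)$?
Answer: $\frac{11477}{144} \approx 79.701$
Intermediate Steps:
$- (\left(\left(-13 + \frac{101}{-144}\right) - 135\right) + 69) = - (\left(\left(-13 + 101 \left(- \frac{1}{144}\right)\right) - 135\right) + 69) = - (\left(\left(-13 - \frac{101}{144}\right) - 135\right) + 69) = - (\left(- \frac{1973}{144} - 135\right) + 69) = - (- \frac{21413}{144} + 69) = \left(-1\right) \left(- \frac{11477}{144}\right) = \frac{11477}{144}$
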